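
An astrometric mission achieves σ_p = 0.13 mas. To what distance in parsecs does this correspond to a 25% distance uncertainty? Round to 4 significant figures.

σ_d/d = σ_p/p, so the condition is σ_p/p ≤ 0.25, i.e. p ≥ σ_p/0.25.
p_min = 0.13/0.25 = 0.52 mas = 0.00052 arcsec.
d_max = 1/p_min = 1/0.00052 = 1923.1 pc.

1923 pc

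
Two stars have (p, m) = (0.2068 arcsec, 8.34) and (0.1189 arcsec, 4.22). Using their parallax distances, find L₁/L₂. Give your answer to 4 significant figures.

d₁ = 1/p₁ = 1/0.2068″ = 4.8356 pc; d₂ = 1/p₂ = 1/0.1189″ = 8.4104 pc.
M₁ = m₁ − 5 log₁₀ d₁ + 5 = 8.34 − 3.4223 + 5 = 9.9177.
M₂ = 4.22 − 4.6241 + 5 = 4.5959.
L₁/L₂ = 10^(0.4(M₂ − M₁)) = 10^(0.4 × (-5.3218)) = 10^(-2.12872) = 0.007435.

L₁/L₂ = 0.007435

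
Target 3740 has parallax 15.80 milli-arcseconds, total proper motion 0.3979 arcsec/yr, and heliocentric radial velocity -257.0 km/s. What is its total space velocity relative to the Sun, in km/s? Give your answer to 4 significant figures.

d = 1/p = 1/0.01580″ = 63.291 pc.
v_t = 4.740 μ d = 4.740 × 0.3979 × 63.291 = 119.37 km/s.
v = √(v_r² + v_t²) = √((-257.0)² + 119.37²) = √80298.2 = 283.37 km/s.

283.4 km/s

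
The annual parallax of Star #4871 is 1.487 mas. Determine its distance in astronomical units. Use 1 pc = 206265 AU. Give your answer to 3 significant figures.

1.39 × 10^8 AU

p = 1.487 mas = 0.001487 arcsec.
d = 1/p = 1/0.001487 = 672.49 pc.
In AU: 672.49 × 206265 = 1.3871 × 10^8 AU.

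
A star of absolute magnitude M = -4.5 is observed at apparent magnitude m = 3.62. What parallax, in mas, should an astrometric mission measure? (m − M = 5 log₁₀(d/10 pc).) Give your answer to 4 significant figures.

2.377 mas

m − M = 3.62 − (-4.5) = 8.12.
d = 10^((m−M)/5 + 1) = 10^2.624 = 420.73 pc.
p = 1/d = 1/420.73 = 0.0023768 arcsec = 2.3768 mas.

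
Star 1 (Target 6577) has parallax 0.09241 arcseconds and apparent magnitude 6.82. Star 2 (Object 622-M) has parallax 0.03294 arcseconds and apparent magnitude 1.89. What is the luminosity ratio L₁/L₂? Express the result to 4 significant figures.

L₁/L₂ = 0.001355

d₁ = 1/p₁ = 1/0.09241″ = 10.821 pc; d₂ = 1/p₂ = 1/0.03294″ = 30.358 pc.
M₁ = m₁ − 5 log₁₀ d₁ + 5 = 6.82 − 5.1713 + 5 = 6.6487.
M₂ = 1.89 − 7.4114 + 5 = -0.5214.
L₁/L₂ = 10^(0.4(M₂ − M₁)) = 10^(0.4 × (-7.1701)) = 10^(-2.86804) = 0.0013551.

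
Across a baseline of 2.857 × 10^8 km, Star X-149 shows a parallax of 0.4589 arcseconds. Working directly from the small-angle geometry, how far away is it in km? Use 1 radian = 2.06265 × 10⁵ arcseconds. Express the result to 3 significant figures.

θ = 0.4589″ = 0.4589/206265 = 2.2248 × 10^-6 rad.
d = B/θ = (2.857 × 10^8) / (2.2248 × 10^-6) = 1.2842 × 10^14 km.

1.28 × 10^14 km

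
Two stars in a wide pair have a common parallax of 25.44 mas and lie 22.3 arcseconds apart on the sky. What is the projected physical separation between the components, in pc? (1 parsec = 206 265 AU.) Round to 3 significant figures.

d = 1/p = 1/0.02544″ = 39.308 pc.
At distance d (pc), an angle of θ arcsec spans θ·d AU: s = 22.3 × 39.308 = 876.57 AU.
= 876.57 / 206265 = 0.0042497 pc.

0.00425 pc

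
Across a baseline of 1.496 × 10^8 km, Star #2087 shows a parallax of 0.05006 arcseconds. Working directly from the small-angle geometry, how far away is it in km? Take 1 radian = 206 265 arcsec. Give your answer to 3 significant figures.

θ = 0.05006″ = 0.05006/206265 = 2.4270 × 10^-7 rad.
d = B/θ = (1.496 × 10^8) / (2.4270 × 10^-7) = 6.1640 × 10^14 km.

6.16 × 10^14 km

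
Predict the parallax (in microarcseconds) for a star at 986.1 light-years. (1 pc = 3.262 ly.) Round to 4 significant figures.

d = 986.1 ly ÷ 3.262 = 302.3 pc.
p = 1/d = 1/302.3 = 0.003308 arcsec.
= 0.003308 × 10⁶ = 3308 μas.

3308 μas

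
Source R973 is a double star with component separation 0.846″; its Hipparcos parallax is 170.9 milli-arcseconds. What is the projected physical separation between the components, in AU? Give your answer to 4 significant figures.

d = 1/p = 1/0.1709″ = 5.8514 pc.
At distance d (pc), an angle of θ arcsec spans θ·d AU: s = 0.846 × 5.8514 = 4.9503 AU.

4.950 AU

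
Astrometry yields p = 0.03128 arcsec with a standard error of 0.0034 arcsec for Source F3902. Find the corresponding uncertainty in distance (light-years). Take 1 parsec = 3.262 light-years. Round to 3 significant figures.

11.3 ly

d = 1/p, so σ_d = σ_p / p².
σ_d = 0.00340 / (0.03128)² = 0.00340 / 0.00097844 = 3.4749 pc = 3.4749 × 3.262 ly = 11.335 ly.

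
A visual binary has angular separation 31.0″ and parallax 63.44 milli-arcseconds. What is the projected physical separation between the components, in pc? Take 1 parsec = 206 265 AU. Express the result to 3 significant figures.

0.00237 pc

d = 1/p = 1/0.06344″ = 15.763 pc.
At distance d (pc), an angle of θ arcsec spans θ·d AU: s = 31.0 × 15.763 = 488.65 AU.
= 488.65 / 206265 = 0.0023690 pc.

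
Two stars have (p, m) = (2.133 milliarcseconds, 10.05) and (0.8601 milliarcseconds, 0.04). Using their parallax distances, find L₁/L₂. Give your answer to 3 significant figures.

L₁/L₂ = 1.61 × 10^-5

d₁ = 1/p₁ = 1/0.002133″ = 468.82 pc; d₂ = 1/p₂ = 1/0.0008601″ = 1162.7 pc.
M₁ = m₁ − 5 log₁₀ d₁ + 5 = 10.05 − 13.3550 + 5 = 1.6950.
M₂ = 0.04 − 15.3273 + 5 = -10.2873.
L₁/L₂ = 10^(0.4(M₂ − M₁)) = 10^(0.4 × (-11.9823)) = 10^(-4.79292) = 0.000016109.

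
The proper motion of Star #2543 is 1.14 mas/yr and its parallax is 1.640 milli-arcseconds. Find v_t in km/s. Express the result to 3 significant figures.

3.29 km/s

d = 1/p = 1/0.001640″ = 609.76 pc.
μ = 1.14 mas/yr = 0.00114 ″/yr.
v_t = 4.74 × μ × d = 4.74 × 0.00114 × 609.76 = 3.2949 km/s.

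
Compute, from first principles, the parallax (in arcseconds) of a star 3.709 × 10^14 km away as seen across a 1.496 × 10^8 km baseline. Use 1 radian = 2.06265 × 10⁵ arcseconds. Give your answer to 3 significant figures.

θ ≈ B/d = (1.496 × 10^8) / (3.709 × 10^14) = 4.0334 × 10^-7 rad.
In arcseconds: 4.0334 × 10^-7 × 206265 = 0.083195″.

0.0832 arcsec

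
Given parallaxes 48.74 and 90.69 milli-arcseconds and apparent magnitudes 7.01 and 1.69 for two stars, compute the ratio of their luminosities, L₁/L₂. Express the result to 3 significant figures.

L₁/L₂ = 0.0258

d₁ = 1/p₁ = 1/0.04874″ = 20.517 pc; d₂ = 1/p₂ = 1/0.09069″ = 11.027 pc.
M₁ = m₁ − 5 log₁₀ d₁ + 5 = 7.01 − 6.5606 + 5 = 5.4494.
M₂ = 1.69 − 5.2123 + 5 = 1.4777.
L₁/L₂ = 10^(0.4(M₂ − M₁)) = 10^(0.4 × (-3.9717)) = 10^(-1.58868) = 0.025782.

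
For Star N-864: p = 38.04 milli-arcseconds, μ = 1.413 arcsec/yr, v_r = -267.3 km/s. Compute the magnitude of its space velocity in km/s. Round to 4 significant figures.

d = 1/p = 1/0.03804″ = 26.288 pc.
v_t = 4.740 μ d = 4.740 × 1.413 × 26.288 = 176.07 km/s.
v = √(v_r² + v_t²) = √((-267.3)² + 176.07²) = √102450 = 320.08 km/s.

320.1 km/s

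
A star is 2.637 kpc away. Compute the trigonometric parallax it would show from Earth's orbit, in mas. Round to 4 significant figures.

0.3792 mas

d = 2.637 kpc = 2637 pc.
p = 1/d = 1/2637 = 0.00037922 arcsec.
= 0.00037922 × 1000 = 0.37922 mas.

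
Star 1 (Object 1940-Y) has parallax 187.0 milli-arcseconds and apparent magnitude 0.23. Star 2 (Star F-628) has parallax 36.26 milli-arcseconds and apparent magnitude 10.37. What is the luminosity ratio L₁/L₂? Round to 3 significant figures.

L₁/L₂ = 428

d₁ = 1/p₁ = 1/0.1870″ = 5.3476 pc; d₂ = 1/p₂ = 1/0.03626″ = 27.579 pc.
M₁ = m₁ − 5 log₁₀ d₁ + 5 = 0.23 − 3.6408 + 5 = 1.5892.
M₂ = 10.37 − 7.2029 + 5 = 8.1671.
L₁/L₂ = 10^(0.4(M₂ − M₁)) = 10^(0.4 × 6.5779) = 10^2.63116 = 427.72.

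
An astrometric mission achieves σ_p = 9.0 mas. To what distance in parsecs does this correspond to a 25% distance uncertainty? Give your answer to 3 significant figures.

27.8 pc

σ_d/d = σ_p/p, so the condition is σ_p/p ≤ 0.25, i.e. p ≥ σ_p/0.25.
p_min = 9.0/0.25 = 36 mas = 0.036 arcsec.
d_max = 1/p_min = 1/0.036 = 27.778 pc.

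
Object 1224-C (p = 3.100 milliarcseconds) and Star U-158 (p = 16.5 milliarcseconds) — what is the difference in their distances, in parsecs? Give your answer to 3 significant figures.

d_A = 1/0.003100″ = 322.58 pc; d_B = 1/0.01650″ = 60.606 pc.
|d_B − d_A| = |60.606 − 322.58| = 261.97 pc.

262 pc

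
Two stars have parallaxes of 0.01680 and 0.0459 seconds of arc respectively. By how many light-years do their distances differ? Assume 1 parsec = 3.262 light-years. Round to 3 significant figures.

d_A = 1/0.01680″ = 59.524 pc; d_B = 1/0.04590″ = 21.786 pc.
|d_B − d_A| = |21.786 − 59.524| = 37.738 pc = 37.738 × 3.262 ly = 123.1 ly.

123 ly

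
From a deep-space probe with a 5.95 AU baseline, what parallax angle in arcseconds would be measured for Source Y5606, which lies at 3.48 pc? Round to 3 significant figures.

1.71 arcsec

p (arcsec) = B (AU) / d (pc).
p = 5.95 / 3.48 = 1.7098 arcsec.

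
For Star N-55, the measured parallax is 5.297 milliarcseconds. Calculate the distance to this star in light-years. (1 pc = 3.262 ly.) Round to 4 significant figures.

615.8 light years

p = 5.297 milliarcseconds = 0.005297 arcsec.
d = 1/p = 1/0.005297 = 188.79 pc.
In light-years: 188.79 × 3.262 = 615.83 ly.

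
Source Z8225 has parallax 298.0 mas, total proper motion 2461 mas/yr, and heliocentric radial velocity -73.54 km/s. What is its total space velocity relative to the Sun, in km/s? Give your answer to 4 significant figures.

d = 1/p = 1/0.2980″ = 3.3557 pc.
μ = 2461 mas/yr = 2.461 ″/yr.
v_t = 4.740 μ d = 4.740 × 2.461 × 3.3557 = 39.145 km/s.
v = √(v_r² + v_t²) = √((-73.54)² + 39.145²) = √6940.46 = 83.309 km/s.

83.31 km/s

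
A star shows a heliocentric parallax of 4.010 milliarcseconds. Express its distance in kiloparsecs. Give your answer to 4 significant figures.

p = 4.010 milliarcseconds = 0.004010 arcsec.
d = 1/p = 1/0.004010 = 249.38 pc.
= 0.24938 kpc.

0.2494 kpc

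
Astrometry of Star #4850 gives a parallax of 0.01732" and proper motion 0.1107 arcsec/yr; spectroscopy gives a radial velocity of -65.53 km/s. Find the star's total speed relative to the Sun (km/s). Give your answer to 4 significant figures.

d = 1/p = 1/0.01732″ = 57.737 pc.
v_t = 4.740 μ d = 4.740 × 0.1107 × 57.737 = 30.296 km/s.
v = √(v_r² + v_t²) = √((-65.53)² + 30.296²) = √5212.03 = 72.194 km/s.

72.19 km/s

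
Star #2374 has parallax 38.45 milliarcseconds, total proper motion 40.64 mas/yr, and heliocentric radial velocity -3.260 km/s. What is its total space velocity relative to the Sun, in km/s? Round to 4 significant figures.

d = 1/p = 1/0.03845″ = 26.008 pc.
μ = 40.64 mas/yr = 0.04064 ″/yr.
v_t = 4.740 μ d = 4.740 × 0.04064 × 26.008 = 5.01 km/s.
v = √(v_r² + v_t²) = √((-3.260)² + 5.01²) = √35.7277 = 5.9773 km/s.

5.977 km/s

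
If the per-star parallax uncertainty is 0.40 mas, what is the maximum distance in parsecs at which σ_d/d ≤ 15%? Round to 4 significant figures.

σ_d/d = σ_p/p, so the condition is σ_p/p ≤ 0.15, i.e. p ≥ σ_p/0.15.
p_min = 0.40/0.15 = 2.6667 mas = 0.0026667 arcsec.
d_max = 1/p_min = 1/0.0026667 = 375 pc.

375.0 pc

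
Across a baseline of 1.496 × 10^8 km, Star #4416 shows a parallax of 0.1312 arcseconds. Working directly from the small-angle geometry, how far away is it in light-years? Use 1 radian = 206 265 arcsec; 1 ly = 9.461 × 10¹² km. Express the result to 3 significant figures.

θ = 0.1312″ = 0.1312/206265 = 6.3607 × 10^-7 rad.
d = B/θ = (1.496 × 10^8) / (6.3607 × 10^-7) = 2.3519 × 10^14 km = (2.3519 × 10^14) / (9.461 × 10^12) ly = 24.859 ly.

24.9 ly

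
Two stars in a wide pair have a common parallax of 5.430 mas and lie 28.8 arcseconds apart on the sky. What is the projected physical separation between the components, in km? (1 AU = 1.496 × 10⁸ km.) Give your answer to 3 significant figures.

7.93 × 10^11 km

d = 1/p = 1/0.005430″ = 184.16 pc.
At distance d (pc), an angle of θ arcsec spans θ·d AU: s = 28.8 × 184.16 = 5303.8 AU.
= 5303.8 × 1.496 × 10⁸ km = 7.9345 × 10^11 km.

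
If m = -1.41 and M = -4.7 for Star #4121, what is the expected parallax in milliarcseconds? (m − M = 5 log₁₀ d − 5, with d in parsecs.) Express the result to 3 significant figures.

m − M = -1.41 − (-4.7) = 3.29.
d = 10^((m−M)/5 + 1) = 10^1.658 = 45.499 pc.
p = 1/d = 1/45.499 = 0.021979 arcsec = 21.979 mas.

22.0 mas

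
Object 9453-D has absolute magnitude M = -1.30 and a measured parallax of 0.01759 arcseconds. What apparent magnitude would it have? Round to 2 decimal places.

m = 2.47

d = 1/p = 1/0.01759″ = 56.85 pc.
m − M = 5 log₁₀ d − 5 = 5 log₁₀(56.85) − 5 = 8.7737 − 5 = 3.7737.
m = M + (m − M) = -1.30 + 3.7737 = 2.47.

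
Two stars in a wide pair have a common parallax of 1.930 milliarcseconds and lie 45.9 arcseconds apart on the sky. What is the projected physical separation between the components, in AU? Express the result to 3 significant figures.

23800 AU

d = 1/p = 1/0.001930″ = 518.13 pc.
At distance d (pc), an angle of θ arcsec spans θ·d AU: s = 45.9 × 518.13 = 23782 AU.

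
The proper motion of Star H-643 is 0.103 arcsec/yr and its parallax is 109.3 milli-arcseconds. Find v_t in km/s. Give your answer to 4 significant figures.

4.467 km/s

d = 1/p = 1/0.1093″ = 9.1491 pc.
v_t = 4.74 × μ × d = 4.74 × 0.103 × 9.1491 = 4.4668 km/s.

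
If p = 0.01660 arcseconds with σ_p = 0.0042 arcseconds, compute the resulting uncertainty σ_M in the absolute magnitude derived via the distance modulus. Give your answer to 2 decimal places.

M = m − 5 log₁₀ d + 5 = m + 5 log₁₀ p + 5, so ∂M/∂p = 5/(p ln 10).
σ_M = (5/ln 10) · (σ_p/p) = 2.1715 × 0.0042/0.01660 = 2.1715 × 0.25301 = 0.54941.

σ_M = 0.55 mag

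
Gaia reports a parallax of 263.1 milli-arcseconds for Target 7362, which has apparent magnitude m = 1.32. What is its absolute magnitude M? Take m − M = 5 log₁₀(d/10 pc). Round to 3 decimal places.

d = 1/p = 1/0.2631″ = 3.8008 pc.
m − M = 5 log₁₀(3.8008) − 5 = 2.8994 − 5 = -2.1006.
M = m − (m − M) = 1.32 − (-2.1006) = 3.421.

M = 3.421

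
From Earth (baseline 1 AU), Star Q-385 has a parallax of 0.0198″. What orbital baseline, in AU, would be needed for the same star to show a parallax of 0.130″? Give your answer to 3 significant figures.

6.57 AU

Parallax scales linearly with baseline: p ∝ B, so B = p_target / p_Earth × 1 AU.
B = 0.130 / 0.0198 = 6.5657 AU.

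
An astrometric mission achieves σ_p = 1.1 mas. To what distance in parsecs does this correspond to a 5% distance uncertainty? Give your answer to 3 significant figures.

σ_d/d = σ_p/p, so the condition is σ_p/p ≤ 0.05, i.e. p ≥ σ_p/0.05.
p_min = 1.1/0.05 = 22 mas = 0.022 arcsec.
d_max = 1/p_min = 1/0.022 = 45.455 pc.

45.5 pc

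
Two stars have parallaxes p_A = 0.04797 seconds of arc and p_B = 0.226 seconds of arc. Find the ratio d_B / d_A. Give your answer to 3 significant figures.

Since d = 1/p, d_B/d_A = p_A/p_B.
= 0.04797 / 0.226 = 0.21226.

0.212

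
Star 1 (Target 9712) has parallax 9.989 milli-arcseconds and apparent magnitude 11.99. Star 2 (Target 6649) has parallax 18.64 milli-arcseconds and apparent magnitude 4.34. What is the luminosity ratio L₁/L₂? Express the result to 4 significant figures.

d₁ = 1/p₁ = 1/0.009989″ = 100.11 pc; d₂ = 1/p₂ = 1/0.01864″ = 53.648 pc.
M₁ = m₁ − 5 log₁₀ d₁ + 5 = 11.99 − 10.0024 + 5 = 6.9876.
M₂ = 4.34 − 8.6478 + 5 = 0.6922.
L₁/L₂ = 10^(0.4(M₂ − M₁)) = 10^(0.4 × (-6.2954)) = 10^(-2.51816) = 0.0030328.

L₁/L₂ = 0.003033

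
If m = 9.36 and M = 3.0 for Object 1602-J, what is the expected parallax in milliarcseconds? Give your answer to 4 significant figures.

5.346 mas

m − M = 9.36 − 3.0 = 6.36.
d = 10^((m−M)/5 + 1) = 10^2.272 = 187.07 pc.
p = 1/d = 1/187.07 = 0.0053456 arcsec = 5.3456 mas.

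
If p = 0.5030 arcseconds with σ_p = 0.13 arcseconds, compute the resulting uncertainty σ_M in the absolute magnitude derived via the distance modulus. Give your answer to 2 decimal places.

σ_M = 0.56 mag

M = m − 5 log₁₀ d + 5 = m + 5 log₁₀ p + 5, so ∂M/∂p = 5/(p ln 10).
σ_M = (5/ln 10) · (σ_p/p) = 2.1715 × 0.13/0.5030 = 2.1715 × 0.25845 = 0.56122.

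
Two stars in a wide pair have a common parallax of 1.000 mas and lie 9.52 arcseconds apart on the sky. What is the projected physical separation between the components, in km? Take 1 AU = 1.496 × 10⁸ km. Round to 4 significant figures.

1.424 × 10^12 km

d = 1/p = 1/0.001000″ = 1000 pc.
At distance d (pc), an angle of θ arcsec spans θ·d AU: s = 9.52 × 1000 = 9520 AU.
= 9520 × 1.496 × 10⁸ km = 1.4242 × 10^12 km.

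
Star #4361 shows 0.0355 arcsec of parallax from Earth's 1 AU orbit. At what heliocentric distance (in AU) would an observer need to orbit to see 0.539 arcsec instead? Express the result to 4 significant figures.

Parallax scales linearly with baseline: p ∝ B, so B = p_target / p_Earth × 1 AU.
B = 0.539 / 0.0355 = 15.183 AU.

15.18 AU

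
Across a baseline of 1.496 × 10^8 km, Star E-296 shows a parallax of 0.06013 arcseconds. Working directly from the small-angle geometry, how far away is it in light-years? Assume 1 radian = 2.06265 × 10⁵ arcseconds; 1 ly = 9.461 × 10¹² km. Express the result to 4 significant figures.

θ = 0.06013″ = 0.06013/206265 = 2.9152 × 10^-7 rad.
d = B/θ = (1.496 × 10^8) / (2.9152 × 10^-7) = 5.1317 × 10^14 km = (5.1317 × 10^14) / (9.461 × 10^12) ly = 54.241 ly.

54.24 ly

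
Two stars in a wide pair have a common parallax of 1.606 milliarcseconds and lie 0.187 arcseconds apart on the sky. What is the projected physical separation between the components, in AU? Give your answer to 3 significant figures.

d = 1/p = 1/0.001606″ = 622.67 pc.
At distance d (pc), an angle of θ arcsec spans θ·d AU: s = 0.187 × 622.67 = 116.44 AU.

116 AU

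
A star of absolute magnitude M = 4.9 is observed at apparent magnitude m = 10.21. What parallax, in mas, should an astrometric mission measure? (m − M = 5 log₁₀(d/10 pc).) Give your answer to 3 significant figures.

8.67 mas

m − M = 10.21 − 4.9 = 5.31.
d = 10^((m−M)/5 + 1) = 10^2.062 = 115.35 pc.
p = 1/d = 1/115.35 = 0.0086693 arcsec = 8.6693 mas.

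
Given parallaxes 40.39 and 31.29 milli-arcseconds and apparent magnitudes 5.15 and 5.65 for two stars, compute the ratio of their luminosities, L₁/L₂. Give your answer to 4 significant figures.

d₁ = 1/p₁ = 1/0.04039″ = 24.759 pc; d₂ = 1/p₂ = 1/0.03129″ = 31.959 pc.
M₁ = m₁ − 5 log₁₀ d₁ + 5 = 5.15 − 6.9687 + 5 = 3.1813.
M₂ = 5.65 − 7.5230 + 5 = 3.1270.
L₁/L₂ = 10^(0.4(M₂ − M₁)) = 10^(0.4 × (-0.0543)) = 10^(-0.02172) = 0.95122.

L₁/L₂ = 0.9512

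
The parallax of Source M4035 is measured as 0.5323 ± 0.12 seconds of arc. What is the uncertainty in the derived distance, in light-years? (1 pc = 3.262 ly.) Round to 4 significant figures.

d = 1/p, so σ_d = σ_p / p².
σ_d = 0.120 / (0.5323)² = 0.120 / 0.28334 = 0.42352 pc = 0.42352 × 3.262 ly = 1.3815 ly.

1.382 ly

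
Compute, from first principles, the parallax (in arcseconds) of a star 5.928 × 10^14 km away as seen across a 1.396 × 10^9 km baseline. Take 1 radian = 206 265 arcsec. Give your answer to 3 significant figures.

0.486 arcsec

θ ≈ B/d = (1.396 × 10^9) / (5.928 × 10^14) = 2.3549 × 10^-6 rad.
In arcseconds: 2.3549 × 10^-6 × 206265 = 0.48573″.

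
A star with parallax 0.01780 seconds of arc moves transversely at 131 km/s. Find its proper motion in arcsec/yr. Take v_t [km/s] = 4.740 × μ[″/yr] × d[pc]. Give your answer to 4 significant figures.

d = 1/p = 1/0.01780″ = 56.18 pc.
μ = v_t / (4.74 d) = 131 / (4.74 × 56.18) = 131 / 266.29 = 0.49194 ″/yr.

0.4919 arcsec/yr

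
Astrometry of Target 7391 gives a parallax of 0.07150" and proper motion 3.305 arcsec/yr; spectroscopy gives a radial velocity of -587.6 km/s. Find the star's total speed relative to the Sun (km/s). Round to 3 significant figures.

d = 1/p = 1/0.07150″ = 13.986 pc.
v_t = 4.740 μ d = 4.740 × 3.305 × 13.986 = 219.1 km/s.
v = √(v_r² + v_t²) = √((-587.6)² + 219.1²) = √393279 = 627.12 km/s.

627 km/s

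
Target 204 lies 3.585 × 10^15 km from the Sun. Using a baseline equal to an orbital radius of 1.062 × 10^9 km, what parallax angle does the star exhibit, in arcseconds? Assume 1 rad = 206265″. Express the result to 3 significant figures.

0.0611 arcsec

θ ≈ B/d = (1.062 × 10^9) / (3.585 × 10^15) = 2.9623 × 10^-7 rad.
In arcseconds: 2.9623 × 10^-7 × 206265 = 0.061102″.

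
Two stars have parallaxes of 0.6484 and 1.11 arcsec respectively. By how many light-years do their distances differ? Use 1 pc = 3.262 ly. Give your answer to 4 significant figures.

d_A = 1/0.6484″ = 1.5423 pc; d_B = 1/1.110″ = 0.9009 pc.
|d_B − d_A| = |0.9009 − 1.5423| = 0.6414 pc = 0.6414 × 3.262 ly = 2.0922 ly.

2.092 ly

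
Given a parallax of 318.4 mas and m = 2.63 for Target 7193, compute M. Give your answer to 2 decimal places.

d = 1/p = 1/0.3184″ = 3.1407 pc.
m − M = 5 log₁₀(3.1407) − 5 = 2.4851 − 5 = -2.5149.
M = m − (m − M) = 2.63 − (-2.5149) = 5.14.

M = 5.14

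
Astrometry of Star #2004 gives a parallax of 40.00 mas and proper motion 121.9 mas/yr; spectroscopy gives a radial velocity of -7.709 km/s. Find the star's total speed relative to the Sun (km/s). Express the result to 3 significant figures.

16.4 km/s

d = 1/p = 1/0.04000″ = 25 pc.
μ = 121.9 mas/yr = 0.1219 ″/yr.
v_t = 4.740 μ d = 4.740 × 0.1219 × 25 = 14.445 km/s.
v = √(v_r² + v_t²) = √((-7.709)² + 14.445²) = √268.087 = 16.373 km/s.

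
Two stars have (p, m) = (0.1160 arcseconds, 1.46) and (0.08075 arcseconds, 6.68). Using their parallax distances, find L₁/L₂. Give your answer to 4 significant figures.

d₁ = 1/p₁ = 1/0.1160″ = 8.6207 pc; d₂ = 1/p₂ = 1/0.08075″ = 12.384 pc.
M₁ = m₁ − 5 log₁₀ d₁ + 5 = 1.46 − 4.6777 + 5 = 1.7823.
M₂ = 6.68 − 5.4643 + 5 = 6.2157.
L₁/L₂ = 10^(0.4(M₂ − M₁)) = 10^(0.4 × 4.4334) = 10^1.77336 = 59.342.

L₁/L₂ = 59.34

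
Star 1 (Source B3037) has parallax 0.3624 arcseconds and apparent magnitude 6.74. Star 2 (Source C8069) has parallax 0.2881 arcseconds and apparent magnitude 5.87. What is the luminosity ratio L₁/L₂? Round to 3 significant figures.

d₁ = 1/p₁ = 1/0.3624″ = 2.7594 pc; d₂ = 1/p₂ = 1/0.2881″ = 3.471 pc.
M₁ = m₁ − 5 log₁₀ d₁ + 5 = 6.74 − 2.2041 + 5 = 9.5359.
M₂ = 5.87 − 2.7023 + 5 = 8.1677.
L₁/L₂ = 10^(0.4(M₂ − M₁)) = 10^(0.4 × (-1.3682)) = 10^(-0.54728) = 0.28361.

L₁/L₂ = 0.284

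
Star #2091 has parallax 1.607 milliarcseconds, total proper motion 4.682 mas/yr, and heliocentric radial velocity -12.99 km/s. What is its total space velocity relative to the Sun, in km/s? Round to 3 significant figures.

19.0 km/s

d = 1/p = 1/0.001607″ = 622.28 pc.
μ = 4.682 mas/yr = 0.004682 ″/yr.
v_t = 4.740 μ d = 4.740 × 0.004682 × 622.28 = 13.81 km/s.
v = √(v_r² + v_t²) = √((-12.99)² + 13.81²) = √359.456 = 18.959 km/s.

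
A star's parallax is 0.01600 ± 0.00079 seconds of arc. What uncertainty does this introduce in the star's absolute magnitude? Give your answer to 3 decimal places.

M = m − 5 log₁₀ d + 5 = m + 5 log₁₀ p + 5, so ∂M/∂p = 5/(p ln 10).
σ_M = (5/ln 10) · (σ_p/p) = 2.1715 × 0.00079/0.01600 = 2.1715 × 0.049375 = 0.10722.

σ_M = 0.107 mag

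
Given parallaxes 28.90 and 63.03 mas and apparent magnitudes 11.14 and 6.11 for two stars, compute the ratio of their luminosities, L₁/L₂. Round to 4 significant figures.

L₁/L₂ = 0.04627

d₁ = 1/p₁ = 1/0.02890″ = 34.602 pc; d₂ = 1/p₂ = 1/0.06303″ = 15.865 pc.
M₁ = m₁ − 5 log₁₀ d₁ + 5 = 11.14 − 7.6955 + 5 = 8.4445.
M₂ = 6.11 − 6.0022 + 5 = 5.1078.
L₁/L₂ = 10^(0.4(M₂ − M₁)) = 10^(0.4 × (-3.3367)) = 10^(-1.33468) = 0.046272.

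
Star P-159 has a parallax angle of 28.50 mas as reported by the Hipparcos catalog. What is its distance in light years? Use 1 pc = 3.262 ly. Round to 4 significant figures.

p = 28.50 mas = 0.02850 arcsec.
d = 1/p = 1/0.02850 = 35.088 pc.
In light-years: 35.088 × 3.262 = 114.46 ly.

114.5 light years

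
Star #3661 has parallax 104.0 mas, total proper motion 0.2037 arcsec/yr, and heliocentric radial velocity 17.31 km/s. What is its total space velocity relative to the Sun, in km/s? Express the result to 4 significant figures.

19.64 km/s

d = 1/p = 1/0.1040″ = 9.6154 pc.
v_t = 4.740 μ d = 4.740 × 0.2037 × 9.6154 = 9.284 km/s.
v = √(v_r² + v_t²) = √(17.31² + 9.284²) = √385.829 = 19.643 km/s.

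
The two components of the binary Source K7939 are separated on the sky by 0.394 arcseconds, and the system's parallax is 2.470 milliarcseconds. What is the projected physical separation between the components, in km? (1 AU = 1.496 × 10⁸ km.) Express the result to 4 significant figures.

d = 1/p = 1/0.002470″ = 404.86 pc.
At distance d (pc), an angle of θ arcsec spans θ·d AU: s = 0.394 × 404.86 = 159.51 AU.
= 159.51 × 1.496 × 10⁸ km = 2.3863 × 10^10 km.

2.386 × 10^10 km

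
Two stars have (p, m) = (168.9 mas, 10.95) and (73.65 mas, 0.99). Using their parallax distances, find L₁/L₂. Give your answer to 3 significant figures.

L₁/L₂ = 1.97 × 10^-5

d₁ = 1/p₁ = 1/0.1689″ = 5.9207 pc; d₂ = 1/p₂ = 1/0.07365″ = 13.578 pc.
M₁ = m₁ − 5 log₁₀ d₁ + 5 = 10.95 − 3.8619 + 5 = 12.0881.
M₂ = 0.99 − 5.6642 + 5 = 0.3258.
L₁/L₂ = 10^(0.4(M₂ − M₁)) = 10^(0.4 × (-11.7623)) = 10^(-4.70492) = 0.000019728.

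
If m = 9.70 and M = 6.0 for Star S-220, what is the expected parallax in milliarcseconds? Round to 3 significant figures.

m − M = 9.70 − 6.0 = 3.70.
d = 10^((m−M)/5 + 1) = 10^1.740 = 54.954 pc.
p = 1/d = 1/54.954 = 0.018197 arcsec = 18.197 mas.

18.2 mas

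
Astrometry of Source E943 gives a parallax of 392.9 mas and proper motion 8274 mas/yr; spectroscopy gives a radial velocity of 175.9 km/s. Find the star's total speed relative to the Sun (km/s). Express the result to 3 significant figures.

d = 1/p = 1/0.3929″ = 2.5452 pc.
μ = 8274 mas/yr = 8.274 ″/yr.
v_t = 4.740 μ d = 4.740 × 8.274 × 2.5452 = 99.82 km/s.
v = √(v_r² + v_t²) = √(175.9² + 99.82²) = √40904.8 = 202.25 km/s.

202 km/s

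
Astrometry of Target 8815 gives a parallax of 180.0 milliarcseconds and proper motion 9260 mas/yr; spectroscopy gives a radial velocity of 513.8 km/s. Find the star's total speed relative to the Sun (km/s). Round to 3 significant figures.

d = 1/p = 1/0.1800″ = 5.5556 pc.
μ = 9260 mas/yr = 9.260 ″/yr.
v_t = 4.740 μ d = 4.740 × 9.260 × 5.5556 = 243.85 km/s.
v = √(v_r² + v_t²) = √(513.8² + 243.85²) = √323453 = 568.73 km/s.

569 km/s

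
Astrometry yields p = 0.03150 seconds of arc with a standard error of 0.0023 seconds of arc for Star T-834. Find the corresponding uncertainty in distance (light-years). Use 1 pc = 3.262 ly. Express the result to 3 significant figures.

d = 1/p, so σ_d = σ_p / p².
σ_d = 0.00230 / (0.03150)² = 0.00230 / 0.00099225 = 2.318 pc = 2.318 × 3.262 ly = 7.5613 ly.

7.56 ly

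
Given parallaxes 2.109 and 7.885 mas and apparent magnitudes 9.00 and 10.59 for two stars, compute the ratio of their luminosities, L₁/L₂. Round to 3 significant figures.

L₁/L₂ = 60.5

d₁ = 1/p₁ = 1/0.002109″ = 474.16 pc; d₂ = 1/p₂ = 1/0.007885″ = 126.82 pc.
M₁ = m₁ − 5 log₁₀ d₁ + 5 = 9.00 − 13.3796 + 5 = 0.6204.
M₂ = 10.59 − 10.5159 + 5 = 5.0741.
L₁/L₂ = 10^(0.4(M₂ − M₁)) = 10^(0.4 × 4.4537) = 10^1.78148 = 60.462.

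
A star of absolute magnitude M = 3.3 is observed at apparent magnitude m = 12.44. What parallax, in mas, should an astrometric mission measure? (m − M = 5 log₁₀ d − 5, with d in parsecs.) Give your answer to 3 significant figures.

m − M = 12.44 − 3.3 = 9.14.
d = 10^((m−M)/5 + 1) = 10^2.828 = 672.98 pc.
p = 1/d = 1/672.98 = 0.0014859 arcsec = 1.4859 mas.

1.49 mas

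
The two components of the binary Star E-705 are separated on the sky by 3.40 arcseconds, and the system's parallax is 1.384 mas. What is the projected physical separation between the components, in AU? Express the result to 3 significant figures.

2460 AU

d = 1/p = 1/0.001384″ = 722.54 pc.
At distance d (pc), an angle of θ arcsec spans θ·d AU: s = 3.40 × 722.54 = 2456.6 AU.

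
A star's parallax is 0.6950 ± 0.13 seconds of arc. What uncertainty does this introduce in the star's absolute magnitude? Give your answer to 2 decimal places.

σ_M = 0.41 mag

M = m − 5 log₁₀ d + 5 = m + 5 log₁₀ p + 5, so ∂M/∂p = 5/(p ln 10).
σ_M = (5/ln 10) · (σ_p/p) = 2.1715 × 0.13/0.6950 = 2.1715 × 0.18705 = 0.40618.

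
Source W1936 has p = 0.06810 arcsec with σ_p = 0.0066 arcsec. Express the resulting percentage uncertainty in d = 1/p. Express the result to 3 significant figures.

For d = 1/p, |σ_d/d| = |σ_p/p|.
σ_p/p = 0.0066 / 0.06810 = 0.096916 = 9.6916%.

9.69%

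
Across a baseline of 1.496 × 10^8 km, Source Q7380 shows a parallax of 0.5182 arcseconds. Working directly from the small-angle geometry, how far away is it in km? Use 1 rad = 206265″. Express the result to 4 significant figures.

θ = 0.5182″ = 0.5182/206265 = 2.5123 × 10^-6 rad.
d = B/θ = (1.496 × 10^8) / (2.5123 × 10^-6) = 5.9547 × 10^13 km.

5.955 × 10^13 km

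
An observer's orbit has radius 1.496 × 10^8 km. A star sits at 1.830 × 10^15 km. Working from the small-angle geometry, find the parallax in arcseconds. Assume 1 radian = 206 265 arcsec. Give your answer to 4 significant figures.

θ ≈ B/d = (1.496 × 10^8) / (1.830 × 10^15) = 8.1749 × 10^-8 rad.
In arcseconds: 8.1749 × 10^-8 × 206265 = 0.016862″.

0.01686 arcsec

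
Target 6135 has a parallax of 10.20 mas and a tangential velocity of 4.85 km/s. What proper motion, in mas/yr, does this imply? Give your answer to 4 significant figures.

d = 1/p = 1/0.01020″ = 98.039 pc.
μ = v_t / (4.74 d) = 4.85 / (4.74 × 98.039) = 4.85 / 464.7 = 0.010437 ″/yr = 10.437 mas/yr.

10.44 mas/yr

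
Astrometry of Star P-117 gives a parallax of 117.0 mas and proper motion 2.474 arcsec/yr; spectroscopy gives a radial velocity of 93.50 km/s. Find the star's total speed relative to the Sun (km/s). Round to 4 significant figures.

137.1 km/s

d = 1/p = 1/0.1170″ = 8.547 pc.
v_t = 4.740 μ d = 4.740 × 2.474 × 8.547 = 100.23 km/s.
v = √(v_r² + v_t²) = √(93.50² + 100.23²) = √18788.3 = 137.07 km/s.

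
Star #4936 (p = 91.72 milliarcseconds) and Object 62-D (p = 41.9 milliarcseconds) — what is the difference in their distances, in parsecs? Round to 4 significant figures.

d_A = 1/0.09172″ = 10.903 pc; d_B = 1/0.04190″ = 23.866 pc.
|d_B − d_A| = |23.866 − 10.903| = 12.963 pc.

12.96 pc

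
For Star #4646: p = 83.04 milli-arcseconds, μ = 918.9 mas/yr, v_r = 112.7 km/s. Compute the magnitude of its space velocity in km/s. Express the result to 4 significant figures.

d = 1/p = 1/0.08304″ = 12.042 pc.
μ = 918.9 mas/yr = 0.9189 ″/yr.
v_t = 4.740 μ d = 4.740 × 0.9189 × 12.042 = 52.45 km/s.
v = √(v_r² + v_t²) = √(112.7² + 52.45²) = √15452.3 = 124.31 km/s.

124.3 km/s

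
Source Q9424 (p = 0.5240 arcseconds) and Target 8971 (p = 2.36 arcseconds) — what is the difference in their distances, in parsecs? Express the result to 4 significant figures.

1.485 pc

d_A = 1/0.5240″ = 1.9084 pc; d_B = 1/2.360″ = 0.42373 pc.
|d_B − d_A| = |0.42373 − 1.9084| = 1.4847 pc.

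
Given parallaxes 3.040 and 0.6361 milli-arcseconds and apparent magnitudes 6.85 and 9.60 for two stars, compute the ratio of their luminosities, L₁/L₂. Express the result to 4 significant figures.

d₁ = 1/p₁ = 1/0.003040″ = 328.95 pc; d₂ = 1/p₂ = 1/0.0006361″ = 1572.1 pc.
M₁ = m₁ − 5 log₁₀ d₁ + 5 = 6.85 − 12.5856 + 5 = -0.7356.
M₂ = 9.60 − 15.9824 + 5 = -1.3824.
L₁/L₂ = 10^(0.4(M₂ − M₁)) = 10^(0.4 × (-0.6468)) = 10^(-0.25872) = 0.55116.

L₁/L₂ = 0.5512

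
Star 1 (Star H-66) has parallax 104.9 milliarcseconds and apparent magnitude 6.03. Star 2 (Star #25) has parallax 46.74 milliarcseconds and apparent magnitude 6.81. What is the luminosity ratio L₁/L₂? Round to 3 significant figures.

d₁ = 1/p₁ = 1/0.1049″ = 9.5329 pc; d₂ = 1/p₂ = 1/0.04674″ = 21.395 pc.
M₁ = m₁ − 5 log₁₀ d₁ + 5 = 6.03 − 4.8961 + 5 = 6.1339.
M₂ = 6.81 − 6.6516 + 5 = 5.1584.
L₁/L₂ = 10^(0.4(M₂ − M₁)) = 10^(0.4 × (-0.9755)) = 10^(-0.39020) = 0.40719.

L₁/L₂ = 0.407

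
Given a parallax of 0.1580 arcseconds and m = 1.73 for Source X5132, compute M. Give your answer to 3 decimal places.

M = 2.723

d = 1/p = 1/0.1580″ = 6.3291 pc.
m − M = 5 log₁₀(6.3291) − 5 = 4.0067 − 5 = -0.9933.
M = m − (m − M) = 1.73 − (-0.9933) = 2.723.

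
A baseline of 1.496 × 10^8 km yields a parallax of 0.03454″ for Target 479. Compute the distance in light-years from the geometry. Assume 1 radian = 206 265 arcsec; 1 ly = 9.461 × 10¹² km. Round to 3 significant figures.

94.4 ly

θ = 0.03454″ = 0.03454/206265 = 1.6745 × 10^-7 rad.
d = B/θ = (1.496 × 10^8) / (1.6745 × 10^-7) = 8.9340 × 10^14 km = (8.9340 × 10^14) / (9.461 × 10^12) ly = 94.43 ly.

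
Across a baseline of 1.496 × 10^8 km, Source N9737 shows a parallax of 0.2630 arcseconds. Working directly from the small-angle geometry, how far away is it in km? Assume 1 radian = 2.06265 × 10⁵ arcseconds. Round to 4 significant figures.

1.173 × 10^14 km

θ = 0.2630″ = 0.2630/206265 = 1.2751 × 10^-6 rad.
d = B/θ = (1.496 × 10^8) / (1.2751 × 10^-6) = 1.1732 × 10^14 km.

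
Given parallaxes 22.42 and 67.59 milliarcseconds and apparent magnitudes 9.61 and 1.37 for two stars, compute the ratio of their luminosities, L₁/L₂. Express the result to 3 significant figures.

d₁ = 1/p₁ = 1/0.02242″ = 44.603 pc; d₂ = 1/p₂ = 1/0.06759″ = 14.795 pc.
M₁ = m₁ − 5 log₁₀ d₁ + 5 = 9.61 − 8.2468 + 5 = 6.3632.
M₂ = 1.37 − 5.8506 + 5 = 0.5194.
L₁/L₂ = 10^(0.4(M₂ − M₁)) = 10^(0.4 × (-5.8438)) = 10^(-2.33752) = 0.0045971.

L₁/L₂ = 0.00460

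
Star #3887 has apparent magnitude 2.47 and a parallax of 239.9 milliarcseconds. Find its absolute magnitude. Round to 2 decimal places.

M = 4.37

d = 1/p = 1/0.2399″ = 4.1684 pc.
m − M = 5 log₁₀(4.1684) − 5 = 3.0998 − 5 = -1.9002.
M = m − (m − M) = 2.47 − (-1.9002) = 4.37.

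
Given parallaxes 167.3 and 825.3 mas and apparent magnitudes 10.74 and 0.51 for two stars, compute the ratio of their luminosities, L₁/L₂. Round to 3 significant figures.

d₁ = 1/p₁ = 1/0.1673″ = 5.9773 pc; d₂ = 1/p₂ = 1/0.8253″ = 1.2117 pc.
M₁ = m₁ − 5 log₁₀ d₁ + 5 = 10.74 − 3.8825 + 5 = 11.8575.
M₂ = 0.51 − 0.4170 + 5 = 5.0930.
L₁/L₂ = 10^(0.4(M₂ − M₁)) = 10^(0.4 × (-6.7645)) = 10^(-2.70580) = 0.0019688.

L₁/L₂ = 0.00197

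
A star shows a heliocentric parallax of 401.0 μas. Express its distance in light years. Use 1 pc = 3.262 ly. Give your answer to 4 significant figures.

8135 light years

p = 401.0 μas = 0.0004010 arcsec.
d = 1/p = 1/0.0004010 = 2493.8 pc.
In light-years: 2493.8 × 3.262 = 8134.8 ly.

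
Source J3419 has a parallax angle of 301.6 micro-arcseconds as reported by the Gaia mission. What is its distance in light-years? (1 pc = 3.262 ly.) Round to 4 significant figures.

10820 light years

p = 301.6 micro-arcseconds = 0.0003016 arcsec.
d = 1/p = 1/0.0003016 = 3315.6 pc.
In light-years: 3315.6 × 3.262 = 10815 ly.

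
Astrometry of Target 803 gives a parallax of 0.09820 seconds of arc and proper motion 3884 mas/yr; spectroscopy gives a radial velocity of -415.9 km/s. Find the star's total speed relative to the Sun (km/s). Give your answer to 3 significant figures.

d = 1/p = 1/0.09820″ = 10.183 pc.
μ = 3884 mas/yr = 3.884 ″/yr.
v_t = 4.740 μ d = 4.740 × 3.884 × 10.183 = 187.47 km/s.
v = √(v_r² + v_t²) = √((-415.9)² + 187.47²) = √208118 = 456.2 km/s.

456 km/s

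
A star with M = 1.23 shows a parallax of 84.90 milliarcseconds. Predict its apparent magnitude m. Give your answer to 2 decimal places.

m = 1.59

d = 1/p = 1/0.08490″ = 11.779 pc.
m − M = 5 log₁₀ d − 5 = 5 log₁₀(11.779) − 5 = 5.3555 − 5 = 0.3555.
m = M + (m − M) = 1.23 + 0.3555 = 1.59.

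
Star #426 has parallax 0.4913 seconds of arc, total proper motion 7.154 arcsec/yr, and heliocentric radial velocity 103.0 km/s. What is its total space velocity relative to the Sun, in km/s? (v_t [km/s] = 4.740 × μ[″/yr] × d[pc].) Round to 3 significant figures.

d = 1/p = 1/0.4913″ = 2.0354 pc.
v_t = 4.740 μ d = 4.740 × 7.154 × 2.0354 = 69.02 km/s.
v = √(v_r² + v_t²) = √(103.0² + 69.02²) = √15372.8 = 123.99 km/s.

124 km/s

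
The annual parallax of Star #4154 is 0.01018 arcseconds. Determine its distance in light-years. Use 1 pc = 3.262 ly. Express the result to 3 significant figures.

320 light years

d = 1/p = 1/0.01018 = 98.232 pc.
In light-years: 98.232 × 3.262 = 320.43 ly.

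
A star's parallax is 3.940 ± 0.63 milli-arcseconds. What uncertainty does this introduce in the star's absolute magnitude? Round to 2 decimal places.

M = m − 5 log₁₀ d + 5 = m + 5 log₁₀ p + 5, so ∂M/∂p = 5/(p ln 10).
σ_M = (5/ln 10) · (σ_p/p) = 2.1715 × 0.63/3.940 = 2.1715 × 0.1599 = 0.34722.

σ_M = 0.35 mag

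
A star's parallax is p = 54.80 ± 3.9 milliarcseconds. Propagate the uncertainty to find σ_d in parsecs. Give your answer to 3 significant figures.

d = 1/p, so σ_d = σ_p / p².
σ_d = 0.00390 / (0.05480)² = 0.00390 / 0.003003 = 1.2987 pc.

1.30 pc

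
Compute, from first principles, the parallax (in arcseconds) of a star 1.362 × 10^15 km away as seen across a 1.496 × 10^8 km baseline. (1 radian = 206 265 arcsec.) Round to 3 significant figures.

0.0227 arcsec

θ ≈ B/d = (1.496 × 10^8) / (1.362 × 10^15) = 1.0984 × 10^-7 rad.
In arcseconds: 1.0984 × 10^-7 × 206265 = 0.022656″.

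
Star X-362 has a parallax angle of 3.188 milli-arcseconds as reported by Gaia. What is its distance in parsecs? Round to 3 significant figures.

p = 3.188 milli-arcseconds = 0.003188 arcsec.
d = 1/p = 1/0.003188 = 313.68 pc.

314 pc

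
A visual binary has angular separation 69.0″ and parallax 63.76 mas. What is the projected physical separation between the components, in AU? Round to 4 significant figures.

1082 AU

d = 1/p = 1/0.06376″ = 15.684 pc.
At distance d (pc), an angle of θ arcsec spans θ·d AU: s = 69.0 × 15.684 = 1082.2 AU.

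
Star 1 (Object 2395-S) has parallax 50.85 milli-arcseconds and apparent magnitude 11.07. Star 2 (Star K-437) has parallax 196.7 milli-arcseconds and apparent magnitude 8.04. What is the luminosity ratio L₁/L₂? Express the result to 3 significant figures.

d₁ = 1/p₁ = 1/0.05085″ = 19.666 pc; d₂ = 1/p₂ = 1/0.1967″ = 5.0839 pc.
M₁ = m₁ − 5 log₁₀ d₁ + 5 = 11.07 − 6.4686 + 5 = 9.6014.
M₂ = 8.04 − 3.5310 + 5 = 9.5090.
L₁/L₂ = 10^(0.4(M₂ − M₁)) = 10^(0.4 × (-0.0924)) = 10^(-0.03696) = 0.91842.

L₁/L₂ = 0.918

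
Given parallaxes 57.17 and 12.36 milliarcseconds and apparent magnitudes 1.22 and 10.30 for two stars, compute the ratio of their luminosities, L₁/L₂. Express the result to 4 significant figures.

L₁/L₂ = 200.3

d₁ = 1/p₁ = 1/0.05717″ = 17.492 pc; d₂ = 1/p₂ = 1/0.01236″ = 80.906 pc.
M₁ = m₁ − 5 log₁₀ d₁ + 5 = 1.22 − 6.2142 + 5 = 0.0058.
M₂ = 10.30 − 9.5399 + 5 = 5.7601.
L₁/L₂ = 10^(0.4(M₂ − M₁)) = 10^(0.4 × 5.7543) = 10^2.30172 = 200.32.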